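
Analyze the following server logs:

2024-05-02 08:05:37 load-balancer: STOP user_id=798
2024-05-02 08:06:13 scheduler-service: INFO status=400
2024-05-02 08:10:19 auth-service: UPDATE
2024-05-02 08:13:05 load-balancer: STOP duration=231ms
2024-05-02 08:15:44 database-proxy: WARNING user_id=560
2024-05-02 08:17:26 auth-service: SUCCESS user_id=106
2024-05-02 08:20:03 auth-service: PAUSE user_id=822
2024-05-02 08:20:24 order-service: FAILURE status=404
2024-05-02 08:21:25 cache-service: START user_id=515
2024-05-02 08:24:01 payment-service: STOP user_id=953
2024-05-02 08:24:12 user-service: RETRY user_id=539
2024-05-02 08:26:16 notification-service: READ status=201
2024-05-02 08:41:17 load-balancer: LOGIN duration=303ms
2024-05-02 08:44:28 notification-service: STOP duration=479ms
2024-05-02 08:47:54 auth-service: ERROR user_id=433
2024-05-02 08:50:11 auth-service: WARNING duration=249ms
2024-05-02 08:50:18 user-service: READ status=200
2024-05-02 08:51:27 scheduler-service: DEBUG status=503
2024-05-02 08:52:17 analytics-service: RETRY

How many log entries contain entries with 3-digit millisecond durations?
4

To find matching entries:

1. Pattern to match: entries with 3-digit millisecond durations
2. Scan each log entry for the pattern
3. Count matches: 4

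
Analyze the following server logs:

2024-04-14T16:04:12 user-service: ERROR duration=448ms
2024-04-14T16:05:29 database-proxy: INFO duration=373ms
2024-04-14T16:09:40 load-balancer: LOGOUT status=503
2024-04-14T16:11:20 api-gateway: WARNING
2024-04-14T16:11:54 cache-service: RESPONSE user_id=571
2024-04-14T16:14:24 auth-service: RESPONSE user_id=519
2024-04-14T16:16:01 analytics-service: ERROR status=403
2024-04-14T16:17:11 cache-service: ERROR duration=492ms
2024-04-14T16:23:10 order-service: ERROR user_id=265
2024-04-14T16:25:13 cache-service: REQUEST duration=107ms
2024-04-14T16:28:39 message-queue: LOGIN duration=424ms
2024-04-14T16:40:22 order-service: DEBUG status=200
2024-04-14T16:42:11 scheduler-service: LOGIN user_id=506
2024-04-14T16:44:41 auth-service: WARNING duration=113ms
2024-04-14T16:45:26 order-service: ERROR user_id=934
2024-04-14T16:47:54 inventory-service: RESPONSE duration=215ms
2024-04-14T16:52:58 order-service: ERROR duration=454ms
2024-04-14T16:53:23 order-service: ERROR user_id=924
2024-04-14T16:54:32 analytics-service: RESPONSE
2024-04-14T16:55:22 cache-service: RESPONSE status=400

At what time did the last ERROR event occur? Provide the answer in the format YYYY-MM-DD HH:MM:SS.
2024-04-14 16:53:23

To find the last event:

1. Filter for all ERROR events
2. Sort by timestamp
3. Select the last one
4. Timestamp: 2024-04-14 16:53:23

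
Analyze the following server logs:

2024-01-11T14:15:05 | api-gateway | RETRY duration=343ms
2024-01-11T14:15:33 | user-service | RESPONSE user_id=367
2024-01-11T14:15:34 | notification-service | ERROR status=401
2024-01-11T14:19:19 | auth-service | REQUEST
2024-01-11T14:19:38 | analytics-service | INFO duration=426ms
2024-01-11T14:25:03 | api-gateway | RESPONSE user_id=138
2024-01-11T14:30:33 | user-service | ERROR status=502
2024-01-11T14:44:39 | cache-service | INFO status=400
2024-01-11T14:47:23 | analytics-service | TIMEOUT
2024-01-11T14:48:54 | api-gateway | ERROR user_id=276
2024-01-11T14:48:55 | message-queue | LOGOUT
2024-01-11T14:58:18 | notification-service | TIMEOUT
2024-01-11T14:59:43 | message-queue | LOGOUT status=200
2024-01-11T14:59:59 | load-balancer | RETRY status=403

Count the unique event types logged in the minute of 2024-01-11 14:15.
3

To count unique event types:

1. Filter events in the minute starting at 2024-01-11 14:15
2. Extract event types from matching entries
3. Count unique types: 3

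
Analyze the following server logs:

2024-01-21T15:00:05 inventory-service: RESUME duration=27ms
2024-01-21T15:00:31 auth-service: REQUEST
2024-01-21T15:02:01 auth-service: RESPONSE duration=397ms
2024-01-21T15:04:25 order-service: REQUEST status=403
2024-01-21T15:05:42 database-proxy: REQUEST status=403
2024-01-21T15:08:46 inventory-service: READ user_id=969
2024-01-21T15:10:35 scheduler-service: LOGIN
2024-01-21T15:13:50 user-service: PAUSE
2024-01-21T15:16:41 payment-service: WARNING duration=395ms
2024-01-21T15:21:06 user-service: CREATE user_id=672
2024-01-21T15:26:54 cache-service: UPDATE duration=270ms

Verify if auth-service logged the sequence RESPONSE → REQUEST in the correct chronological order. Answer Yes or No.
No

To verify sequence order:

1. Find all events in sequence RESPONSE → REQUEST for auth-service
2. Extract their timestamps
3. Check if timestamps are in ascending order
4. Result: No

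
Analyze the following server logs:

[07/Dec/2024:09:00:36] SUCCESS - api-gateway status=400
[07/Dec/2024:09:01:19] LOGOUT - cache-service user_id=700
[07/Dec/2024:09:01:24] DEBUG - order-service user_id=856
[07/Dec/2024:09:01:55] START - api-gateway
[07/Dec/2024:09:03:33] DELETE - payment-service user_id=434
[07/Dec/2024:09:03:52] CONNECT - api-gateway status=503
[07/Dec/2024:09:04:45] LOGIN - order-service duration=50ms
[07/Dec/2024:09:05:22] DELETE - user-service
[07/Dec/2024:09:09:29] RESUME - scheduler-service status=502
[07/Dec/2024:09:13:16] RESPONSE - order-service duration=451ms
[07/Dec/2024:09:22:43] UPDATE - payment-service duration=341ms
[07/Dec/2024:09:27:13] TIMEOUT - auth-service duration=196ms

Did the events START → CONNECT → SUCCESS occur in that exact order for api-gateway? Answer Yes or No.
No

To verify sequence order:

1. Find all events in sequence START → CONNECT → SUCCESS for api-gateway
2. Extract their timestamps
3. Check if timestamps are in ascending order
4. Result: No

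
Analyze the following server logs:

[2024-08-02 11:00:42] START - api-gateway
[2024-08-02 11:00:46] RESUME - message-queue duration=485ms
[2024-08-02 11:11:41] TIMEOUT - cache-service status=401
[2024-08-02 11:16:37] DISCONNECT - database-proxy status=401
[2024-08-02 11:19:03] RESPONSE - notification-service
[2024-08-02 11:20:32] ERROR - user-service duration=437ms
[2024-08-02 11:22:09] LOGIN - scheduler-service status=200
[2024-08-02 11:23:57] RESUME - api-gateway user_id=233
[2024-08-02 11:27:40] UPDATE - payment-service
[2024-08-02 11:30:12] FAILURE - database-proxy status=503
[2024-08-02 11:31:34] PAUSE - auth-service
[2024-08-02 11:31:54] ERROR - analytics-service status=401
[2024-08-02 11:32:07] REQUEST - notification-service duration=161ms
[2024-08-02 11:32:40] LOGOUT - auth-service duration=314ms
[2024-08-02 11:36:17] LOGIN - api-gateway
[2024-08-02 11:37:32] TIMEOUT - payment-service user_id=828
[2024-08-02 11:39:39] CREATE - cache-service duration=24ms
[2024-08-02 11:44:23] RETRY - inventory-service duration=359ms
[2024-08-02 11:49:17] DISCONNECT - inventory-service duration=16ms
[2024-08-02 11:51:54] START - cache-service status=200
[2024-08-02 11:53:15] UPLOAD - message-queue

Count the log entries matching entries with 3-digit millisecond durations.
5

To find matching entries:

1. Pattern to match: entries with 3-digit millisecond durations
2. Scan each log entry for the pattern
3. Count matches: 5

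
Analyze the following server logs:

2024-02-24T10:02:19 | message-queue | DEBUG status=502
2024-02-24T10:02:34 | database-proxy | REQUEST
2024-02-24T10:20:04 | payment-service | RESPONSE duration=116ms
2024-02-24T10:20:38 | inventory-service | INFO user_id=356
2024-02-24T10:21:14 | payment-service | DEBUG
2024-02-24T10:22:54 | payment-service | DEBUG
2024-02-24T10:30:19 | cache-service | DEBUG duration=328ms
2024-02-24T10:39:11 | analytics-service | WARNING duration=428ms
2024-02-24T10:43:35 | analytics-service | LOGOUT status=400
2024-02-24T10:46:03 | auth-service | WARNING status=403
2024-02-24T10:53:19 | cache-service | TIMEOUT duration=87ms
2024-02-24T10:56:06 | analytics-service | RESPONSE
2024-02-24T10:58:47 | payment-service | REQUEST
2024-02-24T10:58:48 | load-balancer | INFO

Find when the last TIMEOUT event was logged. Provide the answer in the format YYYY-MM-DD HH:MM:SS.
2024-02-24 10:53:19

To find the last event:

1. Filter for all TIMEOUT events
2. Sort by timestamp
3. Select the last one
4. Timestamp: 2024-02-24 10:53:19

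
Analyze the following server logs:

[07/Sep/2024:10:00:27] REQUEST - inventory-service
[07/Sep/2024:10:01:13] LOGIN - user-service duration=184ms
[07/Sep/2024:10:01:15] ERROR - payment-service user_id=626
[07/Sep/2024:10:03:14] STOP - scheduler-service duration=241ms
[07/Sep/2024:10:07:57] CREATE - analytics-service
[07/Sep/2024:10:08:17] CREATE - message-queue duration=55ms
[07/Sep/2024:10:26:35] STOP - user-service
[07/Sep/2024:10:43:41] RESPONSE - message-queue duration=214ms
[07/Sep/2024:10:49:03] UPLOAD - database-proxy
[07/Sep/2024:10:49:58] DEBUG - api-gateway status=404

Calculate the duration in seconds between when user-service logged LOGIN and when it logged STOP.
1522

To find the time between events:

1. Locate the first LOGIN event for user-service: 07/Sep/2024:10:01:13
2. Locate the first STOP event for user-service: 07/Sep/2024:10:26:35
3. Calculate the difference: 07/Sep/2024:10:26:35 - 07/Sep/2024:10:01:13 = 1522 seconds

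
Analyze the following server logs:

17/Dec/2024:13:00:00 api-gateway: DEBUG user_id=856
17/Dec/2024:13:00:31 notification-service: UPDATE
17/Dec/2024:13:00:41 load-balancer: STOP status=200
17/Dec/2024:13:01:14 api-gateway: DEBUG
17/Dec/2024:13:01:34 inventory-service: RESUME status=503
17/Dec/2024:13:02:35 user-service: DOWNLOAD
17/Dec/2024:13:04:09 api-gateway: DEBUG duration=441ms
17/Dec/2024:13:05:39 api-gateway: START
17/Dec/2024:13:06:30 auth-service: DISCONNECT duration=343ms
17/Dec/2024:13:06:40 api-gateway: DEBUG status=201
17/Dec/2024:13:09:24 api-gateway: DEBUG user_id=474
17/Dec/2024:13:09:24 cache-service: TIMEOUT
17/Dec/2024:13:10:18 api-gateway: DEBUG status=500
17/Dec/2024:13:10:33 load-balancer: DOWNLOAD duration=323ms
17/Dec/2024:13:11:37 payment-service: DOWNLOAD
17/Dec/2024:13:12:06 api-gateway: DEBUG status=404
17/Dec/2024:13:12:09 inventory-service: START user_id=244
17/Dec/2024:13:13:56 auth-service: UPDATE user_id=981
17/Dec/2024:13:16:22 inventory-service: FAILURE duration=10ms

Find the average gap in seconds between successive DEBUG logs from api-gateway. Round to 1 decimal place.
121.0

To calculate average interval:

1. Find all DEBUG events for api-gateway in order
2. Calculate time gaps between consecutive events
3. Compute mean of gaps: 726 / 6 = 121.0 seconds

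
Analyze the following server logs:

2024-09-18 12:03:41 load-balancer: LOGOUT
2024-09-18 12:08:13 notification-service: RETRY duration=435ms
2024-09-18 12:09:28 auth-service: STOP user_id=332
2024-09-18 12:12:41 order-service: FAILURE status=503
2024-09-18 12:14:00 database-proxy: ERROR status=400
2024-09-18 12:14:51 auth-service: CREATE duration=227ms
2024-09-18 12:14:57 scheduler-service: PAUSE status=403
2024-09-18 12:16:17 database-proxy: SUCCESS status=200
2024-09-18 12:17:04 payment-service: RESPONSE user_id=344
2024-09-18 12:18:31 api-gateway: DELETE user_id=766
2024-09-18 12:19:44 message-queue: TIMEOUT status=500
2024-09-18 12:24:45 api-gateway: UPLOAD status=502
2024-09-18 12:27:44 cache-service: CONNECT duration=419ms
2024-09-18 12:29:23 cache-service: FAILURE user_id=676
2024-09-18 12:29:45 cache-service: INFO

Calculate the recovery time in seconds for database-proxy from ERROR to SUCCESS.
137

To calculate recovery time:

1. Find ERROR event for database-proxy: 2024-09-18 12:14:00
2. Find next SUCCESS event for database-proxy: 2024-09-18 12:16:17
3. Recovery time: 2024-09-18 12:16:17 - 2024-09-18 12:14:00 = 137 seconds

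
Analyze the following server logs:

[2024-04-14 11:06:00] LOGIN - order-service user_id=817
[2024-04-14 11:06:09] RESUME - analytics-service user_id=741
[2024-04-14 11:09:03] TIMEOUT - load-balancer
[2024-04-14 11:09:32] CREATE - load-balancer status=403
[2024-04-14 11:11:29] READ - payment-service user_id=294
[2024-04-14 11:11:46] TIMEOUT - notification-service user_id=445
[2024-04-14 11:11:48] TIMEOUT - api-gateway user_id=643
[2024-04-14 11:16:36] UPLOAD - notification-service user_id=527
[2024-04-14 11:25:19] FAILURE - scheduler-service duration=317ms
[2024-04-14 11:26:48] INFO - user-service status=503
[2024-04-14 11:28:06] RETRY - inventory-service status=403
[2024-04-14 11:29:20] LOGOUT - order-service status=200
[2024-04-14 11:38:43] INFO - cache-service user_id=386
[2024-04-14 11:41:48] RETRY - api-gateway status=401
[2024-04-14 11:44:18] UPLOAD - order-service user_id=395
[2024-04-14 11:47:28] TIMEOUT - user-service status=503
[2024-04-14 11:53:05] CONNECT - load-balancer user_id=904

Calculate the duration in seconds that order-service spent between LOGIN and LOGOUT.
1400

To calculate state duration:

1. Find LOGIN event for order-service: 2024-04-14 11:06:00
2. Find LOGOUT event for order-service: 2024-04-14 11:29:20
3. Calculate duration: 2024-04-14 11:29:20 - 2024-04-14 11:06:00 = 1400 seconds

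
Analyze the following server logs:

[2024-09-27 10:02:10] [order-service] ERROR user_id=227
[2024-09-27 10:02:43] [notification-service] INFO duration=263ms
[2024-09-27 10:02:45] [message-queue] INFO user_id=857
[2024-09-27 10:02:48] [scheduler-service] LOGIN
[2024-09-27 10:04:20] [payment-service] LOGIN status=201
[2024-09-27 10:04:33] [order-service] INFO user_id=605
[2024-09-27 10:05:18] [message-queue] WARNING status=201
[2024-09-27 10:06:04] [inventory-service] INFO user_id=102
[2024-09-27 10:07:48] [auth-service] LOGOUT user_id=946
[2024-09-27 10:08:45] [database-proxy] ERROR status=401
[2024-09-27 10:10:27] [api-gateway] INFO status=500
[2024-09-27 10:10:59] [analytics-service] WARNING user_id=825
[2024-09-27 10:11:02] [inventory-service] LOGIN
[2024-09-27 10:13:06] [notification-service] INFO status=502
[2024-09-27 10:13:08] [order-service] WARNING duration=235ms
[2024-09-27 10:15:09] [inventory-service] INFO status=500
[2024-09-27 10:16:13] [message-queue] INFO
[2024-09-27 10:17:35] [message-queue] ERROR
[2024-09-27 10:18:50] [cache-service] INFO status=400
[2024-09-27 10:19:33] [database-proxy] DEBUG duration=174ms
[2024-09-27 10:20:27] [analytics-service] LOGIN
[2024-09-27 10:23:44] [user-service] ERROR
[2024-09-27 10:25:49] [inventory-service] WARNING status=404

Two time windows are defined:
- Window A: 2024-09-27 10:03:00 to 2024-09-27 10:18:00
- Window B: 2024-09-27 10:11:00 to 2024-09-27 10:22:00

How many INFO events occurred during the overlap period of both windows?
3

To find overlap events:

1. Window A: 2024-09-27 10:03:00 to 2024-09-27 10:18:00
2. Window B: 2024-09-27 10:11:00 to 2024-09-27 10:22:00
3. Overlap period: 2024-09-27 10:11:00 to 2024-09-27 10:18:00
4. Count INFO events in overlap: 3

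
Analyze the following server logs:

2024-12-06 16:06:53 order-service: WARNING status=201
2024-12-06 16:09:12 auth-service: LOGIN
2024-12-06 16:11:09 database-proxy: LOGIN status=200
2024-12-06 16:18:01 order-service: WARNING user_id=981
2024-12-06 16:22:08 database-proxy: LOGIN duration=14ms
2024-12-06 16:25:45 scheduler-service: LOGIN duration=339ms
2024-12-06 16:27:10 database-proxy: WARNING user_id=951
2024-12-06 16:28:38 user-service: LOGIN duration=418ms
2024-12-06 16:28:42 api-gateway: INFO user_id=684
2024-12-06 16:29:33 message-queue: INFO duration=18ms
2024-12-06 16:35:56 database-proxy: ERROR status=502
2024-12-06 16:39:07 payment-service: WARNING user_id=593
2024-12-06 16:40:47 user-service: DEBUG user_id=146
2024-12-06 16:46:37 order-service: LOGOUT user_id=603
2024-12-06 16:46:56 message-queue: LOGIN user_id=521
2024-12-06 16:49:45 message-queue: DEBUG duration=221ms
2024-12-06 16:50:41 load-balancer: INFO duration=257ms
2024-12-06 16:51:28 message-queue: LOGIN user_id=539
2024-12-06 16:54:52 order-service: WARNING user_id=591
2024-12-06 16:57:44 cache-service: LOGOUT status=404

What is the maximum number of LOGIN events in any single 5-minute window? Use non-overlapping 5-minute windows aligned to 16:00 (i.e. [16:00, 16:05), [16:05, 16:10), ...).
2

To find the burst window:

1. Divide the log period into non-overlapping 5-minute windows starting at 16:00
2. Count LOGIN events in each window
3. Find the window with maximum count
4. Maximum events in a window: 2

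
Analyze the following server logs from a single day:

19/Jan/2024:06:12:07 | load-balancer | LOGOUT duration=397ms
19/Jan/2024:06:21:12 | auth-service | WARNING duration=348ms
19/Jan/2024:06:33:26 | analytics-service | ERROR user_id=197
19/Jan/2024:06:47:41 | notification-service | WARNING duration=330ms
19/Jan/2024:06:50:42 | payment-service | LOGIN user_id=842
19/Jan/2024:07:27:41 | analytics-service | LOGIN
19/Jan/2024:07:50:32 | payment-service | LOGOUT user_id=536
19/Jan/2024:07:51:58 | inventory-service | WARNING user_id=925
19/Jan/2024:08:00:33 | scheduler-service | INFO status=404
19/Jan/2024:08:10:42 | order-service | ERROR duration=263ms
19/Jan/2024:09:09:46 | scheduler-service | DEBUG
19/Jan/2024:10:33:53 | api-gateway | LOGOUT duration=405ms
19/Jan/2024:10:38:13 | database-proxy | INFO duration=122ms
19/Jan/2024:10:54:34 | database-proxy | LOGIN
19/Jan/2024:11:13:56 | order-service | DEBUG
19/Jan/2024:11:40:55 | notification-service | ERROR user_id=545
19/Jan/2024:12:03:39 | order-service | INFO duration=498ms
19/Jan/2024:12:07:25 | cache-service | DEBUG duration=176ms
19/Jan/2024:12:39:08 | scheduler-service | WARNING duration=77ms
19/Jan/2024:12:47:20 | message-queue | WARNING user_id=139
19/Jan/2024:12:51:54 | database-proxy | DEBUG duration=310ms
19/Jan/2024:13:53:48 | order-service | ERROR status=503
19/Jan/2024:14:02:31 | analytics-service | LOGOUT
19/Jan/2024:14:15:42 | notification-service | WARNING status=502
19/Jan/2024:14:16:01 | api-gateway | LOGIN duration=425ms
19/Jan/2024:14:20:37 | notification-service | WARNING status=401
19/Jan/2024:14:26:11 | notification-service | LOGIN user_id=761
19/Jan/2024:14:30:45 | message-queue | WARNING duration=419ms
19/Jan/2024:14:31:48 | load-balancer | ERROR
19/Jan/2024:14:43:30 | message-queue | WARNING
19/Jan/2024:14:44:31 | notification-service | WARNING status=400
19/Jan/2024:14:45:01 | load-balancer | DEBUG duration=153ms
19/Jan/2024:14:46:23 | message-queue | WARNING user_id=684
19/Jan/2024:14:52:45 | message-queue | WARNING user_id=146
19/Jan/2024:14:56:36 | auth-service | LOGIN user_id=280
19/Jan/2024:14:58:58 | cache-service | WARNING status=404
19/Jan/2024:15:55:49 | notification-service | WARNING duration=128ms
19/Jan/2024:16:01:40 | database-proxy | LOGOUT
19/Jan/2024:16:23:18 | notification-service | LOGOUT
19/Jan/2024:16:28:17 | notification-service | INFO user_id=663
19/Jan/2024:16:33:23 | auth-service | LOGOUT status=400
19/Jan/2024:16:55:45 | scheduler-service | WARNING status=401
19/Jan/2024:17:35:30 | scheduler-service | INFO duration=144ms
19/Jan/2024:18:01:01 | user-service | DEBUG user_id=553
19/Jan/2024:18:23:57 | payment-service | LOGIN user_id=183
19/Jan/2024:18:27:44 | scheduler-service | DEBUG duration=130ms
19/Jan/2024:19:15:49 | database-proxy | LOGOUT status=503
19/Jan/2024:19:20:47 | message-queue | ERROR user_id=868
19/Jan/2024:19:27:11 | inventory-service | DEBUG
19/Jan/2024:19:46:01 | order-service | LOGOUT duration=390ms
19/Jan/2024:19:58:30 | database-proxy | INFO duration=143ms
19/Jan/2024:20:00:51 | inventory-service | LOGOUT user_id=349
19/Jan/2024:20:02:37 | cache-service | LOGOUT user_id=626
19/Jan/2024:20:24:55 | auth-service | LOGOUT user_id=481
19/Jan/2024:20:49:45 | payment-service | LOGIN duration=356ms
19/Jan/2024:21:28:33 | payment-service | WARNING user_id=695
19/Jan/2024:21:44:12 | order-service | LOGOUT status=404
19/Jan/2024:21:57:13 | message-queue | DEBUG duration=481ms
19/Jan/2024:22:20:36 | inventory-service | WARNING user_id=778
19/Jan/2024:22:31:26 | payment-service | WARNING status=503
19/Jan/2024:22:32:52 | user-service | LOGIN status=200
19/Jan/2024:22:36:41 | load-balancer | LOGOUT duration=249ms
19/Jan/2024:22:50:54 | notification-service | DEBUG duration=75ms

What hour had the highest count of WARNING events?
14

To find the peak hour:

1. Group all WARNING events by hour
2. Count events in each hour
3. Find hour with maximum count
4. Peak hour: 14 (with 8 events)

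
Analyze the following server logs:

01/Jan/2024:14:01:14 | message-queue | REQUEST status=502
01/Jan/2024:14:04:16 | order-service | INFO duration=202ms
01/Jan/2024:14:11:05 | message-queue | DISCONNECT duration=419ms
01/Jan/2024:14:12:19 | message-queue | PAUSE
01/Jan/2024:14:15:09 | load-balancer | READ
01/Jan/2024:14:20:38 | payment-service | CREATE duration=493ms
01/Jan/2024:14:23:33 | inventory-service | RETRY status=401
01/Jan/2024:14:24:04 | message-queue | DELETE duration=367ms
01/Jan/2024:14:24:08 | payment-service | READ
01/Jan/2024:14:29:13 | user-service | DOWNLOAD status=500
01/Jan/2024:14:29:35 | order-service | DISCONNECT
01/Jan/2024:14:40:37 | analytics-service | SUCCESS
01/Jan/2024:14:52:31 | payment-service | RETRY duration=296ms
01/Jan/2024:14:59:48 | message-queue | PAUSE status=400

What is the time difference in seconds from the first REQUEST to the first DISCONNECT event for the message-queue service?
591

To find the time between events:

1. Locate the first REQUEST event for message-queue: 01/Jan/2024:14:01:14
2. Locate the first DISCONNECT event for message-queue: 01/Jan/2024:14:11:05
3. Calculate the difference: 01/Jan/2024:14:11:05 - 01/Jan/2024:14:01:14 = 591 seconds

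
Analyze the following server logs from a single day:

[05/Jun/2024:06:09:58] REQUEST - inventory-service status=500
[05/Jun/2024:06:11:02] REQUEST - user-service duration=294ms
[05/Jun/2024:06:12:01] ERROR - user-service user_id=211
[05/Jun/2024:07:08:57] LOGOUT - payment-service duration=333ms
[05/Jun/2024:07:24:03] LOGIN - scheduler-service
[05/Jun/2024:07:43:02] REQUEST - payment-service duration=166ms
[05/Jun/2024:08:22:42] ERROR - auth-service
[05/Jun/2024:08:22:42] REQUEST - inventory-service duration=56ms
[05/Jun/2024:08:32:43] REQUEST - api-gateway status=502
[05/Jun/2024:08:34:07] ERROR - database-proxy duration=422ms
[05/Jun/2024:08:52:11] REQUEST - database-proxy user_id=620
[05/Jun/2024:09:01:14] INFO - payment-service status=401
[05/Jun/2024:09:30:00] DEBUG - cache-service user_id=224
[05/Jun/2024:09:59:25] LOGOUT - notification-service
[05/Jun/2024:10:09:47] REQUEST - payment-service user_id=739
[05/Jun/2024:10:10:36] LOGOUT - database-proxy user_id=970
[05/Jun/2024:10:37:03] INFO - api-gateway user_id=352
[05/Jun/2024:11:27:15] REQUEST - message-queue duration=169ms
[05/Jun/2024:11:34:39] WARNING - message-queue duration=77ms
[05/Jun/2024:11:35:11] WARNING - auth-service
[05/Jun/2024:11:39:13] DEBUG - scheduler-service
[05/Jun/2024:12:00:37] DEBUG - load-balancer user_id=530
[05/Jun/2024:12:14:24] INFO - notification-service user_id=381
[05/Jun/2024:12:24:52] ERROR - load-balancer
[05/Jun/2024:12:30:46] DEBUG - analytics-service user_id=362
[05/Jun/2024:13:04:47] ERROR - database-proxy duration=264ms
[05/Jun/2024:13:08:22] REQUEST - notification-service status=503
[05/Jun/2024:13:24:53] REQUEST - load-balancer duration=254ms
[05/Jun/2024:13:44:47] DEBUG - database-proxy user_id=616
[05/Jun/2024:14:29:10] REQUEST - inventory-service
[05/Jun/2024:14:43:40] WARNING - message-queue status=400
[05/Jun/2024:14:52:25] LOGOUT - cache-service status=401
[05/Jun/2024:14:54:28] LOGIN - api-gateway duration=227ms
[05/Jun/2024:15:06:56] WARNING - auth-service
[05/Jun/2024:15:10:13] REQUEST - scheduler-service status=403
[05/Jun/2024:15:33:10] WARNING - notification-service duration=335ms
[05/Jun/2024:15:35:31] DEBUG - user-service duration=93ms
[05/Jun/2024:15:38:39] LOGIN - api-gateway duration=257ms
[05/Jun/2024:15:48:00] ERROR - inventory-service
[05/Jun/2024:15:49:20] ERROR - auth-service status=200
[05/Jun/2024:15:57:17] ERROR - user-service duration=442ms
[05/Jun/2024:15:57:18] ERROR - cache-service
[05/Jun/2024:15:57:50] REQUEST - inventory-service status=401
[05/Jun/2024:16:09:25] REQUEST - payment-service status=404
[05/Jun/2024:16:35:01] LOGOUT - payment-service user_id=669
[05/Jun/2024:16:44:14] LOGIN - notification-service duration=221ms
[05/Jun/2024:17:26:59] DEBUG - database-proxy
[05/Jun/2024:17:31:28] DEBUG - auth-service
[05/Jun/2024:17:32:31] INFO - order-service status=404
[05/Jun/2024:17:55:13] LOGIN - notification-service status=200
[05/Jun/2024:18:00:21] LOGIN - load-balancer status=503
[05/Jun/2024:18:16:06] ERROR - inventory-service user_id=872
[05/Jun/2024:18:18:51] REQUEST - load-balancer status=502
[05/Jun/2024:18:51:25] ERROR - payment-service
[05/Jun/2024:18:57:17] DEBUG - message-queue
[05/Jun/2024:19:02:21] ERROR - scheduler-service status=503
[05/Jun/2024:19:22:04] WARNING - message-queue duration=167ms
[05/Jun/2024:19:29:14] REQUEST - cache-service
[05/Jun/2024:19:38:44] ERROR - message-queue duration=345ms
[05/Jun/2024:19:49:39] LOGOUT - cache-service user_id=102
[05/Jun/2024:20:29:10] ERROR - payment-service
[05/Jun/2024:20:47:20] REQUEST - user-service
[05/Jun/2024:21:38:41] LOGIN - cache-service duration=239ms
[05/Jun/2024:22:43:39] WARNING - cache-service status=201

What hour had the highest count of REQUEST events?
8

To find the peak hour:

1. Group all REQUEST events by hour
2. Count events in each hour
3. Find hour with maximum count
4. Peak hour: 8 (with 3 events)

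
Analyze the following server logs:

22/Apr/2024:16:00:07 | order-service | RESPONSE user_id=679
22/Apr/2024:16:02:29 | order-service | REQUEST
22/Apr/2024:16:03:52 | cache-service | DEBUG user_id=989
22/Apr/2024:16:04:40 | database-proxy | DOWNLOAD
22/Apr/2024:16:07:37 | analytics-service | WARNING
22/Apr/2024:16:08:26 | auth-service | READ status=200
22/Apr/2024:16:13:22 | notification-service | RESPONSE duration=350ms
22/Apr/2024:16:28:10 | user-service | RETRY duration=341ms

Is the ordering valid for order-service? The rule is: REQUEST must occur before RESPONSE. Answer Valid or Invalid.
Invalid

To validate ordering:

1. Required order: REQUEST → RESPONSE
2. Rule: REQUEST must occur before RESPONSE
3. Check actual order of events for order-service
4. Result: Invalid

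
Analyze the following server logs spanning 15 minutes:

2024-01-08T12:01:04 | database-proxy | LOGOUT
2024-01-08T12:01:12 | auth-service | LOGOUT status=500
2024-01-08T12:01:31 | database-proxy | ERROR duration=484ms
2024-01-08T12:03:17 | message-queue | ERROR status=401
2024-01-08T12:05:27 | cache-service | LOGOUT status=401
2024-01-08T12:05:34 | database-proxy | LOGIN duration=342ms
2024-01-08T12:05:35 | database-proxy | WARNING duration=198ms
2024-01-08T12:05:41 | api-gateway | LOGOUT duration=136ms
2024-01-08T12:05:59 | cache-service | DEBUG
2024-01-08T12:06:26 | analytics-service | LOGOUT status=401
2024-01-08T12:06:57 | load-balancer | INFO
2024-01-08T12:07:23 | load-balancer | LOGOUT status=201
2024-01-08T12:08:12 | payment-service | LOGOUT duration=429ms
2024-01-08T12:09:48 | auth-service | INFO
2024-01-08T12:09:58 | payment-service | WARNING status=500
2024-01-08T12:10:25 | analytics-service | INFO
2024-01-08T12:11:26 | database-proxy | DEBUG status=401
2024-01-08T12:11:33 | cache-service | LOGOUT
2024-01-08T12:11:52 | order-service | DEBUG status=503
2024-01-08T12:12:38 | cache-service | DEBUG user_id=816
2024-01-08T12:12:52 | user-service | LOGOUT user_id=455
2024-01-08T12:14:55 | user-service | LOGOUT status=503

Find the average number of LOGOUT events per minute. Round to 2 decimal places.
0.67

To calculate the rate:

1. Count total LOGOUT events: 10
2. Total time period: 15 minutes
3. Rate = 10 / 15 = 0.67 events per minute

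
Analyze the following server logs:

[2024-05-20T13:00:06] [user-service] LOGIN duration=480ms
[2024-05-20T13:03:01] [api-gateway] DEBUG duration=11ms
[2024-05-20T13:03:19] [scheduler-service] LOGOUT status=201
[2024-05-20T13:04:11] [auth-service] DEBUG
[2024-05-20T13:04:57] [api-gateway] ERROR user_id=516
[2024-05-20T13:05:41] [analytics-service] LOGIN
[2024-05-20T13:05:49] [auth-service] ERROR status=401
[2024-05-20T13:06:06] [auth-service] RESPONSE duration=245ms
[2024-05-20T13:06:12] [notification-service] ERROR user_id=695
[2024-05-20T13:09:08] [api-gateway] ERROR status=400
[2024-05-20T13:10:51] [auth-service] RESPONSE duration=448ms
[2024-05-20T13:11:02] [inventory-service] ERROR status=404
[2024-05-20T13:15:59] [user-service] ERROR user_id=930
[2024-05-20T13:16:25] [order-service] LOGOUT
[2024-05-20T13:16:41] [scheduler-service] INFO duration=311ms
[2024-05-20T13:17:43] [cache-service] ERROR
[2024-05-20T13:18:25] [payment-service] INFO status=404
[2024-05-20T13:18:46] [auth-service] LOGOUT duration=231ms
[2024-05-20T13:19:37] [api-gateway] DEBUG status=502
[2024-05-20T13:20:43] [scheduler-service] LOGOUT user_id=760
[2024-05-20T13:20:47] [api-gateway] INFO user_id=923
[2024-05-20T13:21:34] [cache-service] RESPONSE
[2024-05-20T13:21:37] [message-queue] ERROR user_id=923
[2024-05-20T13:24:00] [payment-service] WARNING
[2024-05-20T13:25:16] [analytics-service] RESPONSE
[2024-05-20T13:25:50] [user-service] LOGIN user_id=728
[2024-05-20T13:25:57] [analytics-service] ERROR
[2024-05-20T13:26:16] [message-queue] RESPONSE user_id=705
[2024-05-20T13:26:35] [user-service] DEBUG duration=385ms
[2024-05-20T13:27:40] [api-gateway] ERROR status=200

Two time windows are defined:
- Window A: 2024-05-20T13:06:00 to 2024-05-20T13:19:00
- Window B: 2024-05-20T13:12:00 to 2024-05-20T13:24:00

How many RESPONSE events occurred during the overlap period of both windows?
0

To find overlap events:

1. Window A: 2024-05-20T13:06:00 to 2024-05-20T13:19:00
2. Window B: 2024-05-20T13:12:00 to 2024-05-20T13:24:00
3. Overlap period: 2024-05-20T13:12:00 to 2024-05-20T13:19:00
4. Count RESPONSE events in overlap: 0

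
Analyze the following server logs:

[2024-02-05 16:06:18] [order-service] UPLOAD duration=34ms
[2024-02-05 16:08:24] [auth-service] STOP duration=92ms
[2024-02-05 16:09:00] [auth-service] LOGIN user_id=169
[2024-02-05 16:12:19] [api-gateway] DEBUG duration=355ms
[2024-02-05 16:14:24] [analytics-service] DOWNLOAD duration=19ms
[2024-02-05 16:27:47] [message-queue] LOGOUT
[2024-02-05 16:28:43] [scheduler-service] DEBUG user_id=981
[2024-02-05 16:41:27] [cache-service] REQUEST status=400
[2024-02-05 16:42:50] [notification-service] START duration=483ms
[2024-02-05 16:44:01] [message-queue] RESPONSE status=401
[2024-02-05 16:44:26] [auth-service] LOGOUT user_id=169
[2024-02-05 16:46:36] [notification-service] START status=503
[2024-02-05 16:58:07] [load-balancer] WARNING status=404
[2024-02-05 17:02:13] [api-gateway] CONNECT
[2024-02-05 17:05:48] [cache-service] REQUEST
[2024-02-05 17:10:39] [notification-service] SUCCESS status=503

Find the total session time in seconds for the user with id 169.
2126

To calculate session duration:

1. Find LOGIN event for user_id=169: 2024-02-05 16:09:00
2. Find LOGOUT event for user_id=169: 2024-02-05 16:44:26
3. Session duration: 2024-02-05 16:44:26 - 2024-02-05 16:09:00 = 2126 seconds (35 minutes)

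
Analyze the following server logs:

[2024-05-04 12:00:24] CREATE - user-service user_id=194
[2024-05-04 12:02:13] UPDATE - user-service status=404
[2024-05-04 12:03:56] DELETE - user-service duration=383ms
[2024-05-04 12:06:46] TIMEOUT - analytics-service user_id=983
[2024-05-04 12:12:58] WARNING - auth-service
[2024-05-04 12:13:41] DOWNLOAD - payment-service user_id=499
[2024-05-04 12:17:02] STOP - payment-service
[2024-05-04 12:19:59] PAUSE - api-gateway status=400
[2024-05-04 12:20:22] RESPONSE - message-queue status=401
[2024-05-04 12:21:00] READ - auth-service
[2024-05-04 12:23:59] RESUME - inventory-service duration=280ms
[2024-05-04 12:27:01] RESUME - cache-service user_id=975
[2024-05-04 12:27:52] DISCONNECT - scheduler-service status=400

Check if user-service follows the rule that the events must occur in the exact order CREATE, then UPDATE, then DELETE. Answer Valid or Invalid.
Valid

To validate ordering:

1. Required order: CREATE → UPDATE → DELETE
2. Rule: the events must occur in the exact order CREATE, then UPDATE, then DELETE
3. Check actual order of events for user-service
4. Result: Valid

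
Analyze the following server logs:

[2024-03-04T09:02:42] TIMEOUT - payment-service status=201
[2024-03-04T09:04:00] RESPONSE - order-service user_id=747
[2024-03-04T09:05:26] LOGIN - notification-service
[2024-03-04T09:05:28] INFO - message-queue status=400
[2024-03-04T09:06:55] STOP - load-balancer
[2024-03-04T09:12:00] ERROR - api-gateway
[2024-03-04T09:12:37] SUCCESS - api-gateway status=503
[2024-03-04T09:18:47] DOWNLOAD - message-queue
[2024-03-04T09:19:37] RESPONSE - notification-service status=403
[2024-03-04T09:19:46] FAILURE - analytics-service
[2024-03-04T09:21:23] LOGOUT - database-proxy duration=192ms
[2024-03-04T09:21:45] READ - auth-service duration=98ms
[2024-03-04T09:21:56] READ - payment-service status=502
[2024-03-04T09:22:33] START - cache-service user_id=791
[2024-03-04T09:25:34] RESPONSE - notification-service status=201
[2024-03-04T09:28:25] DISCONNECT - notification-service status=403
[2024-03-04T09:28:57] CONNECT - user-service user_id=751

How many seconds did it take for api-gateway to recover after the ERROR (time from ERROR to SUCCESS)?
37

To calculate recovery time:

1. Find ERROR event for api-gateway: 2024-03-04T09:12:00
2. Find next SUCCESS event for api-gateway: 2024-03-04T09:12:37
3. Recovery time: 2024-03-04T09:12:37 - 2024-03-04T09:12:00 = 37 seconds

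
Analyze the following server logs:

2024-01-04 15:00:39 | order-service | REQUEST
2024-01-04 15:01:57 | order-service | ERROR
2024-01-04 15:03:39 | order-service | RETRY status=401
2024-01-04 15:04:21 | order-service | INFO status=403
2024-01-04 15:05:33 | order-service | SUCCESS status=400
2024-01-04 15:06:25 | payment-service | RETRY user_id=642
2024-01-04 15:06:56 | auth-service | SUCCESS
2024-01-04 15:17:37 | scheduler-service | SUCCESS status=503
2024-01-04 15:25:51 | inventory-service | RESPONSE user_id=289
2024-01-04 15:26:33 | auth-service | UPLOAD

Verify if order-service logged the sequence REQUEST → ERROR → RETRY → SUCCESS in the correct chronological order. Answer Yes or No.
Yes

To verify sequence order:

1. Find all events in sequence REQUEST → ERROR → RETRY → SUCCESS for order-service
2. Extract their timestamps
3. Check if timestamps are in ascending order
4. Result: Yes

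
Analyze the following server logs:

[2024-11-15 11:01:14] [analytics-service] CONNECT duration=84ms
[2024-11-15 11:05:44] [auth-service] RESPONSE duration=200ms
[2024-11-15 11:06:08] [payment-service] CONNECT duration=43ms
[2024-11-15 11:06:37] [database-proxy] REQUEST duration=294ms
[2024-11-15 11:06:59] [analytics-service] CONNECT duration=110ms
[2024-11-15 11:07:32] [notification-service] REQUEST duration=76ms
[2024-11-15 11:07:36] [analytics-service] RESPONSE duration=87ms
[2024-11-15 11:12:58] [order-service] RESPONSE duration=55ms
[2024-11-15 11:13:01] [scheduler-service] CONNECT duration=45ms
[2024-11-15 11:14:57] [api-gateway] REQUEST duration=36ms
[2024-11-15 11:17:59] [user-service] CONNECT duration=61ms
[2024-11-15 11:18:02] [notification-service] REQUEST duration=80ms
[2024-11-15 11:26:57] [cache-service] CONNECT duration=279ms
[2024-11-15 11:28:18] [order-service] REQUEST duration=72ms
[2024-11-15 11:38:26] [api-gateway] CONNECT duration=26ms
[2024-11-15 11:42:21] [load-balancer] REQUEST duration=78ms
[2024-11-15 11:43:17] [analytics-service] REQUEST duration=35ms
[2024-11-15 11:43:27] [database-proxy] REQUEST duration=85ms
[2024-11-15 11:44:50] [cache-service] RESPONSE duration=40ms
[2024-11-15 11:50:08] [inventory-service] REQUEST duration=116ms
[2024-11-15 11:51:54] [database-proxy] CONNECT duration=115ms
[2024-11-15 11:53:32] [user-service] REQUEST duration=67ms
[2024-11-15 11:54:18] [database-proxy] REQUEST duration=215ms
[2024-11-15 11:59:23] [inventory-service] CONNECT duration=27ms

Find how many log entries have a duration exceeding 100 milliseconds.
7

To count timeouts:

1. Threshold: 100ms
2. Extract duration from each log entry
3. Count entries where duration > 100
4. Timeout count: 7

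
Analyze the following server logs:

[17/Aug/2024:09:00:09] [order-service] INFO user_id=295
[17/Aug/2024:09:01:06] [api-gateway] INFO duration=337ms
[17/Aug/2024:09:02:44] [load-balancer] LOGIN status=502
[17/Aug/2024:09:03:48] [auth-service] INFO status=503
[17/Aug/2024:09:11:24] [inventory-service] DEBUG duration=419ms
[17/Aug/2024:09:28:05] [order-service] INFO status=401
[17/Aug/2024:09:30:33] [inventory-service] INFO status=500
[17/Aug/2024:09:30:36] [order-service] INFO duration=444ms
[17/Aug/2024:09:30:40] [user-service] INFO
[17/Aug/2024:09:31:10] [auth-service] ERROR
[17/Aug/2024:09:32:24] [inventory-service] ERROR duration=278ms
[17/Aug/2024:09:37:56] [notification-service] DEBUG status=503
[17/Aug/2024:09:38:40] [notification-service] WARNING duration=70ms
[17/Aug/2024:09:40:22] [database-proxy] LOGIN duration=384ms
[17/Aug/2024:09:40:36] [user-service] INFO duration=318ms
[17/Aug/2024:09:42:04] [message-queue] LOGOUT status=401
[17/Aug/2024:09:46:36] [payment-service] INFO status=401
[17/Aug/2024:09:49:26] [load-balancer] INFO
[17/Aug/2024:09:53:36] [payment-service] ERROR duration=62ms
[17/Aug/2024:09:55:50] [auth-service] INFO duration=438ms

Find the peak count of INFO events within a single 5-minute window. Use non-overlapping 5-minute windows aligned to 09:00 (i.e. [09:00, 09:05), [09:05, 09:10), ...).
3

To find the burst window:

1. Divide the log period into non-overlapping 5-minute windows starting at 09:00
2. Count INFO events in each window
3. Find the window with maximum count
4. Maximum events in a window: 3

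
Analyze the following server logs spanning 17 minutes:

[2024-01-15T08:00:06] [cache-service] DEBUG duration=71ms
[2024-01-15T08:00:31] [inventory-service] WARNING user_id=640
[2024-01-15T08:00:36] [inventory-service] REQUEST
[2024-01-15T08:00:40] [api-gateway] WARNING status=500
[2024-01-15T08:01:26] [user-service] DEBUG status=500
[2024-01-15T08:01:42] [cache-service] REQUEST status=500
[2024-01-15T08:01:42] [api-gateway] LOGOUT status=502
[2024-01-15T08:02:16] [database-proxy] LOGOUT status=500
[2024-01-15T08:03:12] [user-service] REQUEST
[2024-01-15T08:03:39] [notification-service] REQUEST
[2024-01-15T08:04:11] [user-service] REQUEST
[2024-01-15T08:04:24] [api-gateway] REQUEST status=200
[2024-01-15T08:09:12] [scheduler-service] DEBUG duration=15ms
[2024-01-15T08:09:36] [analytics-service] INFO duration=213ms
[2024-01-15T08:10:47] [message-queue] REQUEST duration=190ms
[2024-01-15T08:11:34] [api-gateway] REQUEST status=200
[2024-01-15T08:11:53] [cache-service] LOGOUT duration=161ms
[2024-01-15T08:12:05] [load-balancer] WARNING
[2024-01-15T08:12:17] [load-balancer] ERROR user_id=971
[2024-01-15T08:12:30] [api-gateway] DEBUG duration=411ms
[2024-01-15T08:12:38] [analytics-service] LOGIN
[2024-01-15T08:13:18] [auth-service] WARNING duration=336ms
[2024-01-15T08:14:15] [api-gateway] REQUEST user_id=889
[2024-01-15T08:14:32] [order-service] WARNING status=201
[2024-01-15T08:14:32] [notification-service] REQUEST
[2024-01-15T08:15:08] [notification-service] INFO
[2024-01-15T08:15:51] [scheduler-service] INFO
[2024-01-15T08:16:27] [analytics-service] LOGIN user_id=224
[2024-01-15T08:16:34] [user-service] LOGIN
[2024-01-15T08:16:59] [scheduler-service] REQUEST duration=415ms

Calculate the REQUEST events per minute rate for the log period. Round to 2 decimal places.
0.65

To calculate the rate:

1. Count total REQUEST events: 11
2. Total time period: 17 minutes
3. Rate = 11 / 17 = 0.65 events per minute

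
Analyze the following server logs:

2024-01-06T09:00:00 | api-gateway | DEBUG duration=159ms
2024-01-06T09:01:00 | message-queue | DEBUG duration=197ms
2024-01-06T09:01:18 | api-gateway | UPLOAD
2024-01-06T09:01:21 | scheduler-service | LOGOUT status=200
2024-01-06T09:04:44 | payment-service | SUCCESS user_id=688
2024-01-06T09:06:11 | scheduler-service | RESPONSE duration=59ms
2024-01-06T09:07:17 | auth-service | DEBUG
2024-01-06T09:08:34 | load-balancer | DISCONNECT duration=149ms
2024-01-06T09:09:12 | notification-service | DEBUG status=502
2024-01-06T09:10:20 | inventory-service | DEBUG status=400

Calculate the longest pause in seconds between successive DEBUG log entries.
377

To find the longest gap:

1. Extract all DEBUG events in chronological order
2. Calculate time differences between consecutive events
3. Find the maximum difference
4. Longest gap: 377 seconds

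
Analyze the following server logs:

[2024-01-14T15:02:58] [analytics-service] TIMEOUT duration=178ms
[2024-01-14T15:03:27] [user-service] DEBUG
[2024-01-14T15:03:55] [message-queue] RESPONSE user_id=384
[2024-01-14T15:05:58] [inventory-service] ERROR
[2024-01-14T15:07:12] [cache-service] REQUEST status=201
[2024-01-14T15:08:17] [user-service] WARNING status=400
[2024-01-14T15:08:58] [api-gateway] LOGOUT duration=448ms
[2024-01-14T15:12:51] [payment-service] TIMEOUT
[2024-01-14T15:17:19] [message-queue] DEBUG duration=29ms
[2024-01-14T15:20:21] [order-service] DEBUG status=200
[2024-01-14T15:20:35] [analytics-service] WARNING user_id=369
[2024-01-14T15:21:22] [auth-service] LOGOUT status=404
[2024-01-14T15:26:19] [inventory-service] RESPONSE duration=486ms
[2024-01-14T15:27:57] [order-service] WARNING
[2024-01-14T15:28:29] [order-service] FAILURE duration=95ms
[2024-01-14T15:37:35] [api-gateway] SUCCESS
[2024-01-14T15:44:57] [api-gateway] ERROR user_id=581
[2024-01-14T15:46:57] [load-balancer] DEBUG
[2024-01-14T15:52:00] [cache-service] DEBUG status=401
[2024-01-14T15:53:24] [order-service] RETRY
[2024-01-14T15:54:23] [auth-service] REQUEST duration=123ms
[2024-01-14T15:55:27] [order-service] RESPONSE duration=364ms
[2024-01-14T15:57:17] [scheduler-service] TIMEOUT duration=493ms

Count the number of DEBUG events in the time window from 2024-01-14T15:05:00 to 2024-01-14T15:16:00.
0

To count events in the time window:

1. Window boundaries: 2024-01-14T15:05:00 to 2024-01-14T15:16:00
2. Filter for DEBUG events within this window
3. Count matching events: 0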